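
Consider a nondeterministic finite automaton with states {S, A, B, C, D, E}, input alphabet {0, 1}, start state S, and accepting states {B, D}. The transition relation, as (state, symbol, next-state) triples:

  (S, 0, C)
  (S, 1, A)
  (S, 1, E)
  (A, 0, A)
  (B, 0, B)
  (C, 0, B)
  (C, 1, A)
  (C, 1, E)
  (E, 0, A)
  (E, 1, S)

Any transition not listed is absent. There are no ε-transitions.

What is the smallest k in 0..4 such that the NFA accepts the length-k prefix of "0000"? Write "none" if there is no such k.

2

Start in {S}.
Read '0': {S} → {C}.
Read '0': {C} → {B}.
None of the earlier sets intersect F, but {B} does.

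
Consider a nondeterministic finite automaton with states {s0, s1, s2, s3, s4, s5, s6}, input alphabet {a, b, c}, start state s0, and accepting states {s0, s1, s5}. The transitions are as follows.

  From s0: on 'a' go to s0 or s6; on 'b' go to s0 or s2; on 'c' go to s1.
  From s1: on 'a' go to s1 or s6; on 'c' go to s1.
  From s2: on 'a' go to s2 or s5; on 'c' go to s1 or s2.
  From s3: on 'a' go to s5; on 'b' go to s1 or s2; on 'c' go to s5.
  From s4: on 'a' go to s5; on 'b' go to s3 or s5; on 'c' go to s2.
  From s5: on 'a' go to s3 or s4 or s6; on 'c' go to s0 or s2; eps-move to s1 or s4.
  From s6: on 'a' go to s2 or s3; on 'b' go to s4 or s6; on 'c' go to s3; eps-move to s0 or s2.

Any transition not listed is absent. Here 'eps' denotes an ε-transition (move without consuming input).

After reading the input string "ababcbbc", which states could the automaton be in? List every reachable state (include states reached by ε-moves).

Start in {s0}.
Read 'a': {s0} → {s0, s2, s6}.
Read 'b': {s0, s2, s6} → {s0, s2, s4, s6}.
Read 'a': {s0, s2, s4, s6} → {s0, s1, s2, s3, s4, s5, s6}.
Read 'b': {s0, s1, s2, s3, s4, s5, s6} → {s0, s1, s2, s3, s4, s5, s6}.
Read 'c': {s0, s1, s2, s3, s4, s5, s6} → {s0, s1, s2, s3, s4, s5}.
Read 'b': {s0, s1, s2, s3, s4, s5} → {s0, s1, s2, s3, s4, s5}.
Read 'b': {s0, s1, s2, s3, s4, s5} → {s0, s1, s2, s3, s4, s5}.
Read 'c': {s0, s1, s2, s3, s4, s5} → {s0, s1, s2, s4, s5}.

{s0, s1, s2, s4, s5}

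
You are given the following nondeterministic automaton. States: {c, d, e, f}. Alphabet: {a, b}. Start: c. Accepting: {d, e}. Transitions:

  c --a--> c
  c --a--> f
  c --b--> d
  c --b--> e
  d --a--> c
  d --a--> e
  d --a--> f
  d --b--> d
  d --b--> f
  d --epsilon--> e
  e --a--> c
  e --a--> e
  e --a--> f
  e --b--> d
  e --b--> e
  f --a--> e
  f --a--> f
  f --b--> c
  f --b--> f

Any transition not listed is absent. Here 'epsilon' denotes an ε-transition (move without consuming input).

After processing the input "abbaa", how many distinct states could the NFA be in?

Start in {c}.
Read 'a': c→{c, f}; now {c, f}.
Read 'b': c→{d, e}, f→{c, f}; now {c, d, e, f}.
Read 'b': c→{d, e}, d→{d, f}, e→{d, e}, f→{c, f}; now {c, d, e, f}.
Read 'a': c→{c, f}, d→{c, e, f}, e→{c, e, f}, f→{e, f}; now {c, e, f}.
Read 'a': c→{c, f}, e→{c, e, f}, f→{e, f}; now {c, e, f}.
That set has 3 states.

3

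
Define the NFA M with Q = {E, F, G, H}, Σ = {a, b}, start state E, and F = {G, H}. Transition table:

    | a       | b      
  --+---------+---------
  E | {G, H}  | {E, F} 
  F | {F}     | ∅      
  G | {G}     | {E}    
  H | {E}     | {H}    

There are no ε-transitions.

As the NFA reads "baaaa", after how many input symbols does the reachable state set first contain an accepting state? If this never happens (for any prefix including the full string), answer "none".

2

Start in {E}.
Read 'b': E→{E, F}; now {E, F}.
Read 'a': E→{G, H}, F→{F}; now {F, G, H}.
None of the earlier sets intersect F, but {F, G, H} does.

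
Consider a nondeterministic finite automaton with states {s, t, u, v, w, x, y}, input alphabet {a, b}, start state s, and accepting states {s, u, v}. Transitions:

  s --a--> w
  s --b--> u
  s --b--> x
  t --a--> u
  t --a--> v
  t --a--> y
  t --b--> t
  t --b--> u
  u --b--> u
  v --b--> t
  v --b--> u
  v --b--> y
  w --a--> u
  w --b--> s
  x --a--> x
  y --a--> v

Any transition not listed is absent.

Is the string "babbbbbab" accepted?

No

Start in {s}.
Read 'b': {s} → {u, x}.
Read 'a': {u, x} → {x}.
Read 'b': {x} → ∅.
The set is empty and remains empty for the remaining 6 symbols.
The final set ∅ contains no accepting state.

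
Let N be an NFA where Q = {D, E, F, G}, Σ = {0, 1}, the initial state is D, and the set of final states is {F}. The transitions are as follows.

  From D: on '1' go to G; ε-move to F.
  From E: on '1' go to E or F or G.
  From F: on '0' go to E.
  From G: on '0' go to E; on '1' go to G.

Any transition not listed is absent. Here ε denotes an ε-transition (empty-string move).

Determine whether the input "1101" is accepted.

Start: ε-closure({D}) = {D, F}.
Read '1': D→{G}, F→∅; now {G}.
Read '1': G→{G}; now {G}.
Read '0': G→{E}; now {E}.
Read '1': E→{E, F, G}; now {E, F, G}.
The final set {E, F, G} contains the accepting state F.

Yes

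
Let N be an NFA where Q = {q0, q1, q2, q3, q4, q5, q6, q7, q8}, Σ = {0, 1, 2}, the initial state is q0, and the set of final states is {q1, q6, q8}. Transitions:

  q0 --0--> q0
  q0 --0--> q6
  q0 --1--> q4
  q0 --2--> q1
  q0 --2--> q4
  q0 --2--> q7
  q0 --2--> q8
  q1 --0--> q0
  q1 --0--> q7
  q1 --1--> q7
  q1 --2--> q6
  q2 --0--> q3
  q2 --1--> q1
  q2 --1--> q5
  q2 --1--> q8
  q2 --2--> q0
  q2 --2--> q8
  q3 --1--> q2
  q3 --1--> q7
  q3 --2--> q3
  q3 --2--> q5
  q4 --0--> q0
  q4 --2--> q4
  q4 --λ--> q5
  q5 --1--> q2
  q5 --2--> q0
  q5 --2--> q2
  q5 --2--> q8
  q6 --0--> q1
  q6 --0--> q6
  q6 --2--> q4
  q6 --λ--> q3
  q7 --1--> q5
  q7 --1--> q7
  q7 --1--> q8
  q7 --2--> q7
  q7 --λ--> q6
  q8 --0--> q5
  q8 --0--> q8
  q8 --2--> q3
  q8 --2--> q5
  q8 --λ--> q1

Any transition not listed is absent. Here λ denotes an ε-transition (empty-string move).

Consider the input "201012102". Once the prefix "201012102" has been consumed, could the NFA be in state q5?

Start in {q0}.
Read '2': {q0} → {q1, q3, q4, q5, q6, q7, q8}.
Read '0': {q1, q3, q4, q5, q6, q7, q8} → {q0, q1, q3, q5, q6, q7, q8}.
Read '1': {q0, q1, q3, q5, q6, q7, q8} → {q1, q2, q3, q4, q5, q6, q7, q8}.
Read '0': {q1, q2, q3, q4, q5, q6, q7, q8} → {q0, q1, q3, q5, q6, q7, q8}.
Read '1': {q0, q1, q3, q5, q6, q7, q8} → {q1, q2, q3, q4, q5, q6, q7, q8}.
Read '2': {q1, q2, q3, q4, q5, q6, q7, q8} → {q0, q1, q2, q3, q4, q5, q6, q7, q8}.
Read '1': {q0, q1, q2, q3, q4, q5, q6, q7, q8} → {q1, q2, q3, q4, q5, q6, q7, q8}.
Read '0': {q1, q2, q3, q4, q5, q6, q7, q8} → {q0, q1, q3, q5, q6, q7, q8}.
Read '2': {q0, q1, q3, q5, q6, q7, q8} → {q0, q1, q2, q3, q4, q5, q6, q7, q8}.
State q5 is in {q0, q1, q2, q3, q4, q5, q6, q7, q8}.

Yes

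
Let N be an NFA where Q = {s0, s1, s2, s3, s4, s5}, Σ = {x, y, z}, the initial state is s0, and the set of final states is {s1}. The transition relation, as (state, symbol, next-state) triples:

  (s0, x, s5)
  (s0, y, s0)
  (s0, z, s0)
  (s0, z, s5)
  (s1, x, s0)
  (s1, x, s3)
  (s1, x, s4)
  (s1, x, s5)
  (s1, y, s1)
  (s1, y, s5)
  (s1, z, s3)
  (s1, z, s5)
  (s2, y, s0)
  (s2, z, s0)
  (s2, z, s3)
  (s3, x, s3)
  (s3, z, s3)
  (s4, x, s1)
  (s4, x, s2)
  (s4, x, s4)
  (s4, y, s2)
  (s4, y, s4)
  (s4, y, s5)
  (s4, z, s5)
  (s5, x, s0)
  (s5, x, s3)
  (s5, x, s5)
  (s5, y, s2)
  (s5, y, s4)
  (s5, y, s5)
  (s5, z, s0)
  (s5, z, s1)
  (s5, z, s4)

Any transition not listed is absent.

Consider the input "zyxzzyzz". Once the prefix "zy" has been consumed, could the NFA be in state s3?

Start in {s0}.
Read 'z': {s0} → {s0, s5}.
Read 'y': {s0, s5} → {s0, s2, s4, s5}.
State s3 is not in {s0, s2, s4, s5}.

No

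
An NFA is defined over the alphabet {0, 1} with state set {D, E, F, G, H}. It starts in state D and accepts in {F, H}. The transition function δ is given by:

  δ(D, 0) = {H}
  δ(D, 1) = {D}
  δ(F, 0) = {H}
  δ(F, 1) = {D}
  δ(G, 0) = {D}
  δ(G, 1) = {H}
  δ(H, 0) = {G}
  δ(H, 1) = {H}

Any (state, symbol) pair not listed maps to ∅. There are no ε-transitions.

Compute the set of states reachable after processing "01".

Start in {D}.
Read '0': D→{H}; now {H}.
Read '1': H→{H}; now {H}.

{H}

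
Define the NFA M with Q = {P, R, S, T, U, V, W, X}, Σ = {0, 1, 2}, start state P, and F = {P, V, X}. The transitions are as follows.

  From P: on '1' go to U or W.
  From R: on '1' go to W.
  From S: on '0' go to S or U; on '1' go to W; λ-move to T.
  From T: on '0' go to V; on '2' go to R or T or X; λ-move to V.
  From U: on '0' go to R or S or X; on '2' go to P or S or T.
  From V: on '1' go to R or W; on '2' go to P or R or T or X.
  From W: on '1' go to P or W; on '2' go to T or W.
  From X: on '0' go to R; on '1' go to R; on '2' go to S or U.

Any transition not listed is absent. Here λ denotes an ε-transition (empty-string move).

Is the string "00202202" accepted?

No

Start in {P}.
Read '0': {P} → ∅.
The set is empty and remains empty for the remaining 7 symbols.
The final set ∅ contains no accepting state.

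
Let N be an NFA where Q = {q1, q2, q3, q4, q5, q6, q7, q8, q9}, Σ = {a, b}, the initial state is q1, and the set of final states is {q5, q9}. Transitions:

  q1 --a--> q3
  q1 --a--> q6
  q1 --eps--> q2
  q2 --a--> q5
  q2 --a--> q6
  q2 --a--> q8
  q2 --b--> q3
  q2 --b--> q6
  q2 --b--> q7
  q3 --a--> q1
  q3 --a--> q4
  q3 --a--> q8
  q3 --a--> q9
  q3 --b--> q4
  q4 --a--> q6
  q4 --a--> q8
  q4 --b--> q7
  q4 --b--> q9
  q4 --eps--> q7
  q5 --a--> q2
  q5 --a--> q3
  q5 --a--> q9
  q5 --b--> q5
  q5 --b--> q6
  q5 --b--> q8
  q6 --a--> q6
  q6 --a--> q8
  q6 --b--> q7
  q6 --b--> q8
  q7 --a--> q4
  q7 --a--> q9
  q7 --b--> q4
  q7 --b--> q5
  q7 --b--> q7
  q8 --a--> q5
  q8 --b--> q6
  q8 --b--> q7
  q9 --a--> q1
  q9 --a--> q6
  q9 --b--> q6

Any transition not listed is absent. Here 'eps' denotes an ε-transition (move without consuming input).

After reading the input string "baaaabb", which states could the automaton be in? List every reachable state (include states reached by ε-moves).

{q4, q5, q6, q7, q8, q9}

Start: ε-closure({q1}) = {q1, q2}.
Read 'b': q1→∅, q2→{q3, q6, q7}; now {q3, q6, q7}.
Read 'a': q3→{q1, q4, q8, q9}, q6→{q6, q8}, q7→{q4, q9}; union {q1, q4, q6, q8, q9}; ε-closure = {q1, q2, q4, q6, q7, q8, q9}.
Read 'a': q1→{q3, q6}, q2→{q5, q6, q8}, q4→{q6, q8}, q6→{q6, q8}, q7→{q4, q9}, q8→{q5}, q9→{q1, q6}; union {q1, q3, q4, q5, q6, q8, q9}; ε-closure = {q1, q2, q3, q4, q5, q6, q7, q8, q9}.
Read 'a': q1→{q3, q6}, q2→{q5, q6, q8}, q3→{q1, q4, q8, q9}, q4→{q6, q8}, q5→{q2, q3, q9}, q6→{q6, q8}, q7→{q4, q9}, q8→{q5}, q9→{q1, q6}; union {q1, q2, q3, q4, q5, q6, q8, q9}; ε-closure = {q1, q2, q3, q4, q5, q6, q7, q8, q9}.
Read 'a': q1→{q3, q6}, q2→{q5, q6, q8}, q3→{q1, q4, q8, q9}, q4→{q6, q8}, q5→{q2, q3, q9}, q6→{q6, q8}, q7→{q4, q9}, q8→{q5}, q9→{q1, q6}; union {q1, q2, q3, q4, q5, q6, q8, q9}; ε-closure = {q1, q2, q3, q4, q5, q6, q7, q8, q9}.
Read 'b': q1→∅, q2→{q3, q6, q7}, q3→{q4}, q4→{q7, q9}, q5→{q5, q6, q8}, q6→{q7, q8}, q7→{q4, q5, q7}, q8→{q6, q7}, q9→{q6}; now {q3, q4, q5, q6, q7, q8, q9}.
Read 'b': q3→{q4}, q4→{q7, q9}, q5→{q5, q6, q8}, q6→{q7, q8}, q7→{q4, q5, q7}, q8→{q6, q7}, q9→{q6}; now {q4, q5, q6, q7, q8, q9}.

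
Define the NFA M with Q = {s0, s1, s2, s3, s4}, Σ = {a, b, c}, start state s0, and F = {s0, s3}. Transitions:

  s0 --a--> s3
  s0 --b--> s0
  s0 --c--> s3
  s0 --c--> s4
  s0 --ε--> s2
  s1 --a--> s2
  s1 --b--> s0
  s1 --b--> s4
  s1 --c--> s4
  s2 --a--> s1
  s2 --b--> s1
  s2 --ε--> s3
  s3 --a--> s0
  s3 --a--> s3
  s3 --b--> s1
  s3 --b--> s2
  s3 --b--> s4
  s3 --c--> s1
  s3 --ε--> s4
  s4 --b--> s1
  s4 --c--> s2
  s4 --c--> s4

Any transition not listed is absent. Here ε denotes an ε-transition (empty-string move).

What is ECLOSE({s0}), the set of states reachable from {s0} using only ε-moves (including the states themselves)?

Begin with {s0}.
ε-move s0 → s2; add s2.
ε-move s2 → s3; add s3.
ε-move s3 → s4; add s4.

{s0, s2, s3, s4}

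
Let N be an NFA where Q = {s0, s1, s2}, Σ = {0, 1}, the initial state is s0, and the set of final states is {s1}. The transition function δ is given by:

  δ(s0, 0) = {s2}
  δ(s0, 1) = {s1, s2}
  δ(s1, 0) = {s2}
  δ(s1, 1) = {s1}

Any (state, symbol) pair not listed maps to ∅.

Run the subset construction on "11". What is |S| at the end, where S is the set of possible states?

Start in {s0}.
Read '1': s0→{s1, s2}; now {s1, s2}.
Read '1': s1→{s1}, s2→∅; now {s1}.
That set has 1 state.

1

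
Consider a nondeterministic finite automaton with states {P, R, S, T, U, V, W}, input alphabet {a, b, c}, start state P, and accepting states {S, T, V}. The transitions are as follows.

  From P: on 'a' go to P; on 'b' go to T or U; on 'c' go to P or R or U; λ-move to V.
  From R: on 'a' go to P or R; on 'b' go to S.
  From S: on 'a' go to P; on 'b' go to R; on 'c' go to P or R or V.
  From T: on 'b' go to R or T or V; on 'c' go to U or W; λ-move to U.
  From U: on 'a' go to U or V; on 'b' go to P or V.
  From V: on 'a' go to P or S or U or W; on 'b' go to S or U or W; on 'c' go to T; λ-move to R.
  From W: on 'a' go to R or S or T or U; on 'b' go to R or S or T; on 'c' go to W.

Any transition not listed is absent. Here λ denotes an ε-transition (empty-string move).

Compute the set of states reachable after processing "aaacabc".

Start: ε-closure({P}) = {P, R, V}.
Read 'a': P→{P}, R→{P, R}, V→{P, S, U, W}; union {P, R, S, U, W}; ε-closure = {P, R, S, U, V, W}.
Read 'a': P→{P}, R→{P, R}, S→{P}, U→{U, V}, V→{P, S, U, W}, W→{R, S, T, U}; now {P, R, S, T, U, V, W}.
Read 'a': P→{P}, R→{P, R}, S→{P}, T→∅, U→{U, V}, V→{P, S, U, W}, W→{R, S, T, U}; now {P, R, S, T, U, V, W}.
Read 'c': P→{P, R, U}, R→∅, S→{P, R, V}, T→{U, W}, U→∅, V→{T}, W→{W}; now {P, R, T, U, V, W}.
Read 'a': P→{P}, R→{P, R}, T→∅, U→{U, V}, V→{P, S, U, W}, W→{R, S, T, U}; now {P, R, S, T, U, V, W}.
Read 'b': P→{T, U}, R→{S}, S→{R}, T→{R, T, V}, U→{P, V}, V→{S, U, W}, W→{R, S, T}; now {P, R, S, T, U, V, W}.
Read 'c': P→{P, R, U}, R→∅, S→{P, R, V}, T→{U, W}, U→∅, V→{T}, W→{W}; now {P, R, T, U, V, W}.

{P, R, T, U, V, W}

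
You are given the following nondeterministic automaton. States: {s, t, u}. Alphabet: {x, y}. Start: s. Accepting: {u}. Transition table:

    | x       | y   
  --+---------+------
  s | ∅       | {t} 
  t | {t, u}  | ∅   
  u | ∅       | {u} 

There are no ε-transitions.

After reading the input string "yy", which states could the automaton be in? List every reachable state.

Start in {s}.
Read 'y': s→{t}; now {t}.
Read 'y': t→∅; now ∅.

∅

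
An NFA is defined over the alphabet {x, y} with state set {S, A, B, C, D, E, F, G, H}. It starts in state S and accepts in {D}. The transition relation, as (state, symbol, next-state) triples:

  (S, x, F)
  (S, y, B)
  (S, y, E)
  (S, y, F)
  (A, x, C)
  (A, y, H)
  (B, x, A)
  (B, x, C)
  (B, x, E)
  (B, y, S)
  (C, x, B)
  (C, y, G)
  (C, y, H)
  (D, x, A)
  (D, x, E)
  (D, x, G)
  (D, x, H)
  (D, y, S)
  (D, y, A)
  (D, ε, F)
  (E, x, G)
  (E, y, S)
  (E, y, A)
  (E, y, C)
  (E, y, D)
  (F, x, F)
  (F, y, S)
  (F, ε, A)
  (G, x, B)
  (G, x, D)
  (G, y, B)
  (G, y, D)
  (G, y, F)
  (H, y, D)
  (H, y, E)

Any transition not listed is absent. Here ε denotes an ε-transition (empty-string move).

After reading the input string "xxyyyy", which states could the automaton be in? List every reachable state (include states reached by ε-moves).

Start in {S}.
Read 'x': S→{F}; union {F}; ε-closure = {A, F}.
Read 'x': A→{C}, F→{F}; union {C, F}; ε-closure = {A, C, F}.
Read 'y': A→{H}, C→{G, H}, F→{S}; now {S, G, H}.
Read 'y': S→{B, E, F}, G→{B, D, F}, H→{D, E}; union {B, D, E, F}; ε-closure = {A, B, D, E, F}.
Read 'y': A→{H}, B→{S}, D→{S, A}, E→{S, A, C, D}, F→{S}; union {S, A, C, D, H}; ε-closure = {S, A, C, D, F, H}.
Read 'y': S→{B, E, F}, A→{H}, C→{G, H}, D→{S, A}, F→{S}, H→{D, E}; now {S, A, B, D, E, F, G, H}.

{S, A, B, D, E, F, G, H}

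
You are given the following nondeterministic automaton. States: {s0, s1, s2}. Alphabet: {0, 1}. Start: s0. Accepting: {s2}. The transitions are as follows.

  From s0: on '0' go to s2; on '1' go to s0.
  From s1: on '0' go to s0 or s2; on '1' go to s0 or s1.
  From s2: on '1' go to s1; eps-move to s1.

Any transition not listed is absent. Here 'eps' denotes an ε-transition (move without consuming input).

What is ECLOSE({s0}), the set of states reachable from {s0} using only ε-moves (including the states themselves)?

Begin with {s0}.
No ε-moves leave this set, so the closure equals the set itself.

{s0}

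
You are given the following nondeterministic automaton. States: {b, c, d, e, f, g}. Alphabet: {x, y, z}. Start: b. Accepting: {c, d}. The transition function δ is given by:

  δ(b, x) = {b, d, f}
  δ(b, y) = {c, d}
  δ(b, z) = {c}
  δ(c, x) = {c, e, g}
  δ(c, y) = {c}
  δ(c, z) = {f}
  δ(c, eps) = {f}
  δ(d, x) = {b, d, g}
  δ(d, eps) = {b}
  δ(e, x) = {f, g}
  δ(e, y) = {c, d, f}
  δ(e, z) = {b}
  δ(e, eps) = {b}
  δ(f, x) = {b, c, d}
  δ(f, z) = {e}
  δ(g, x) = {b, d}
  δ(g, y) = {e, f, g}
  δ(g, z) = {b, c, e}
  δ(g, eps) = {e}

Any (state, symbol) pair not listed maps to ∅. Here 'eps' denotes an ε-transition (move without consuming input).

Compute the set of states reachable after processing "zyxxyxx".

{b, c, d, e, f, g}

Start in {b}.
Read 'z': b→{c}; union {c}; ε-closure = {c, f}.
Read 'y': c→{c}, f→∅; union {c}; ε-closure = {c, f}.
Read 'x': c→{c, e, g}, f→{b, c, d}; union {b, c, d, e, g}; ε-closure = {b, c, d, e, f, g}.
Read 'x': b→{b, d, f}, c→{c, e, g}, d→{b, d, g}, e→{f, g}, f→{b, c, d}, g→{b, d}; now {b, c, d, e, f, g}.
Read 'y': b→{c, d}, c→{c}, d→∅, e→{c, d, f}, f→∅, g→{e, f, g}; union {c, d, e, f, g}; ε-closure = {b, c, d, e, f, g}.
Read 'x': b→{b, d, f}, c→{c, e, g}, d→{b, d, g}, e→{f, g}, f→{b, c, d}, g→{b, d}; now {b, c, d, e, f, g}.
Read 'x': b→{b, d, f}, c→{c, e, g}, d→{b, d, g}, e→{f, g}, f→{b, c, d}, g→{b, d}; now {b, c, d, e, f, g}.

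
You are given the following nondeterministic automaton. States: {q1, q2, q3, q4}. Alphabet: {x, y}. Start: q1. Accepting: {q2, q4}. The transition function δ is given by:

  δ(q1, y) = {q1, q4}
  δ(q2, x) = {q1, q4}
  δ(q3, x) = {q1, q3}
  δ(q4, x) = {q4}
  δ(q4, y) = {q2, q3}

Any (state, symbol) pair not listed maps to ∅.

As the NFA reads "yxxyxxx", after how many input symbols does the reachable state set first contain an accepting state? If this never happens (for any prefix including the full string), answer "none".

1

Start in {q1}.
Read 'y': q1→{q1, q4}; now {q1, q4}.
None of the earlier sets intersect F, but {q1, q4} does.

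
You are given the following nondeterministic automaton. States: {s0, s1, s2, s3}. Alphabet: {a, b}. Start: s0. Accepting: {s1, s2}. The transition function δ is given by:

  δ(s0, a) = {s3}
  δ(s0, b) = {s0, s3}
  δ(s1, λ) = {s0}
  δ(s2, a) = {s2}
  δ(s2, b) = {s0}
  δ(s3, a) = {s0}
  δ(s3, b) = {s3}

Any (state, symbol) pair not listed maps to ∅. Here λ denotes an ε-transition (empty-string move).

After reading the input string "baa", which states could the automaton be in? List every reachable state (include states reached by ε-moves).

{s0, s3}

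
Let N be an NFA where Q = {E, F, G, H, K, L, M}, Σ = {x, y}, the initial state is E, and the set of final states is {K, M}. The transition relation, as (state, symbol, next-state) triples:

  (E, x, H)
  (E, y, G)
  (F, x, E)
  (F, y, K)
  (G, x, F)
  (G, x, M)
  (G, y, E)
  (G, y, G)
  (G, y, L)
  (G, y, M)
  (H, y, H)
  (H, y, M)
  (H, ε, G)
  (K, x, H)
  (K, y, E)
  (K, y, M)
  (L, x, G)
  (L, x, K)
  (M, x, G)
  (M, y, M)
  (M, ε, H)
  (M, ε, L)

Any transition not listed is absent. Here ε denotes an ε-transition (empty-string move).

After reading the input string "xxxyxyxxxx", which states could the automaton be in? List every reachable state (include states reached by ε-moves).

{E, F, G, H, K, L, M}

Start in {E}.
Read 'x': {E} → {G, H}.
Read 'x': {G, H} → {F, G, H, L, M}.
Read 'x': {F, G, H, L, M} → {E, F, G, H, K, L, M}.
Read 'y': {E, F, G, H, K, L, M} → {E, G, H, K, L, M}.
Read 'x': {E, G, H, K, L, M} → {F, G, H, K, L, M}.
Read 'y': {F, G, H, K, L, M} → {E, G, H, K, L, M}.
Read 'x': {E, G, H, K, L, M} → {F, G, H, K, L, M}.
Read 'x': {F, G, H, K, L, M} → {E, F, G, H, K, L, M}.
Read 'x': {E, F, G, H, K, L, M} → {E, F, G, H, K, L, M}.
Read 'x': {E, F, G, H, K, L, M} → {E, F, G, H, K, L, M}.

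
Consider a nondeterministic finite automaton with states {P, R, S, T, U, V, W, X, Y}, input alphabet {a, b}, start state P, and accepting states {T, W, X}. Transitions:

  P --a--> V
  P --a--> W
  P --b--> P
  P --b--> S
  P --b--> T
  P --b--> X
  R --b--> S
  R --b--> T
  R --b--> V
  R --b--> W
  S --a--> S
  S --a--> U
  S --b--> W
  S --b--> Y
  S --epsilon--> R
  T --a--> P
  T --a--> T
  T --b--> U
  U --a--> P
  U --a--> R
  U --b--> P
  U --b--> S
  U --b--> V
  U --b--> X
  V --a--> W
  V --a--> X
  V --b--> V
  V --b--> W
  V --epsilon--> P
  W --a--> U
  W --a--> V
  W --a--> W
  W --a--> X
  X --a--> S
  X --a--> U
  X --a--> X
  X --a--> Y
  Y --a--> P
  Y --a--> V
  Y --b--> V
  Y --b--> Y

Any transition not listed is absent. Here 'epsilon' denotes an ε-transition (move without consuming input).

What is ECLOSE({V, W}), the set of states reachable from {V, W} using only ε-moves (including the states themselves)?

Begin with {V, W}.
ε-move V → P; add P.

{P, V, W}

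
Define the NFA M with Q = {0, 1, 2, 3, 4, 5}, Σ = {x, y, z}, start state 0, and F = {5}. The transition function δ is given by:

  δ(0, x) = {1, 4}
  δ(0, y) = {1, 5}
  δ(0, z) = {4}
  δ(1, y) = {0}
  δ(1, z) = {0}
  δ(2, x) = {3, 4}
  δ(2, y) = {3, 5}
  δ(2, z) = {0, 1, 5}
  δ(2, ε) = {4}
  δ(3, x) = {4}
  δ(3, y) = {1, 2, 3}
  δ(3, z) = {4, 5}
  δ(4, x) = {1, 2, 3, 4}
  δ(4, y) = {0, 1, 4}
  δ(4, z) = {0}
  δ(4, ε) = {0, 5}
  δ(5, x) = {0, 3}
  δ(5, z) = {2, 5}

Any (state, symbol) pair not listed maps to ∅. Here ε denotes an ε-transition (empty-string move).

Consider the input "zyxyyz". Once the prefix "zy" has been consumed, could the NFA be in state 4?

Yes

Start in {0}.
Read 'z': 0→{4}; union {4}; ε-closure = {0, 4, 5}.
Read 'y': 0→{1, 5}, 4→{0, 1, 4}, 5→∅; now {0, 1, 4, 5}.
State 4 is in {0, 1, 4, 5}.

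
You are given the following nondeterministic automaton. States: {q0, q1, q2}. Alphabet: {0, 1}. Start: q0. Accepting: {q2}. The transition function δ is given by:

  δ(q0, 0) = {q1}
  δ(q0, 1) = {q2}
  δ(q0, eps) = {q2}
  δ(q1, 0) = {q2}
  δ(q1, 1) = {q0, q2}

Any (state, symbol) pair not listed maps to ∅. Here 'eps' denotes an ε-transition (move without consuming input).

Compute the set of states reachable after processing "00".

{q2}

Start: ε-closure({q0}) = {q0, q2}.
Read '0': {q0, q2} → {q1}.
Read '0': {q1} → {q2}.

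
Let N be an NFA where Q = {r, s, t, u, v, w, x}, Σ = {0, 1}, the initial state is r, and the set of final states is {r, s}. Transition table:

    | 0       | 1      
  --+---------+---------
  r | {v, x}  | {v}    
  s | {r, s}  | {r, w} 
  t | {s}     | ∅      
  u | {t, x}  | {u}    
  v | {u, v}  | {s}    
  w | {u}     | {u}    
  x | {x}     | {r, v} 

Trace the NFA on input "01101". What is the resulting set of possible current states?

{r, s, u, v, w}

Start in {r}.
Read '0': r→{v, x}; now {v, x}.
Read '1': v→{s}, x→{r, v}; now {r, s, v}.
Read '1': r→{v}, s→{r, w}, v→{s}; now {r, s, v, w}.
Read '0': r→{v, x}, s→{r, s}, v→{u, v}, w→{u}; now {r, s, u, v, x}.
Read '1': r→{v}, s→{r, w}, u→{u}, v→{s}, x→{r, v}; now {r, s, u, v, w}.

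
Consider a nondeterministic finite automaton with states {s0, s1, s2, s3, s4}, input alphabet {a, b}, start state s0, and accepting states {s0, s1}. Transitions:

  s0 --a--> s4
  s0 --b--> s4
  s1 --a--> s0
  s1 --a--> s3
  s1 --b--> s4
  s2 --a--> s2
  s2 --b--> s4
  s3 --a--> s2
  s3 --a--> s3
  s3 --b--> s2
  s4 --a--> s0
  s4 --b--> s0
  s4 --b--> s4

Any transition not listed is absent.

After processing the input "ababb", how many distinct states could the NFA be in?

2

Start in {s0}.
Read 'a': s0→{s4}; now {s4}.
Read 'b': s4→{s0, s4}; now {s0, s4}.
Read 'a': s0→{s4}, s4→{s0}; now {s0, s4}.
Read 'b': s0→{s4}, s4→{s0, s4}; now {s0, s4}.
Read 'b': s0→{s4}, s4→{s0, s4}; now {s0, s4}.
That set has 2 states.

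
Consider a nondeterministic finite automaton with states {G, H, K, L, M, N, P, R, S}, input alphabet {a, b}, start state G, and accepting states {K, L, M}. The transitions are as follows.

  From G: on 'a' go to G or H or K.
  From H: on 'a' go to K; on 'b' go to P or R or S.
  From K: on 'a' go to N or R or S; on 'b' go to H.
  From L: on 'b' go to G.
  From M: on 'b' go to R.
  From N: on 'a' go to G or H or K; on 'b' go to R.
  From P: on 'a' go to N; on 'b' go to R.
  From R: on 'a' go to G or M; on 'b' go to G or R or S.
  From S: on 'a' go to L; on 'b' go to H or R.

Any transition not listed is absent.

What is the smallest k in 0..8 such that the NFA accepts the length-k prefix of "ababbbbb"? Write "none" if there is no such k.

1

Start in {G}.
Read 'a': G→{G, H, K}; now {G, H, K}.
None of the earlier sets intersect F, but {G, H, K} does.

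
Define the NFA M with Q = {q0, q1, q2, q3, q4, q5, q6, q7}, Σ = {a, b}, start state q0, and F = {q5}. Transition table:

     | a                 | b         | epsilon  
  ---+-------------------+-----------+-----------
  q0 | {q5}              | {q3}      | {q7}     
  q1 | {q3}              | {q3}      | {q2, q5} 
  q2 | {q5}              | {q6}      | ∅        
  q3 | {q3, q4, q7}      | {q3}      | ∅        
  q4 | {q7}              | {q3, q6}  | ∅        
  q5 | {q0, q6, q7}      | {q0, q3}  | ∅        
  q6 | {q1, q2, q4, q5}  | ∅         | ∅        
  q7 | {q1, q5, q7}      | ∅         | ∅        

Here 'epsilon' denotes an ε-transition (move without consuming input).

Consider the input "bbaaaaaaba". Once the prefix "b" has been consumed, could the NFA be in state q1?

No

Start: ε-closure({q0}) = {q0, q7}.
Read 'b': {q0, q7} → {q3}.
State q1 is not in {q3}.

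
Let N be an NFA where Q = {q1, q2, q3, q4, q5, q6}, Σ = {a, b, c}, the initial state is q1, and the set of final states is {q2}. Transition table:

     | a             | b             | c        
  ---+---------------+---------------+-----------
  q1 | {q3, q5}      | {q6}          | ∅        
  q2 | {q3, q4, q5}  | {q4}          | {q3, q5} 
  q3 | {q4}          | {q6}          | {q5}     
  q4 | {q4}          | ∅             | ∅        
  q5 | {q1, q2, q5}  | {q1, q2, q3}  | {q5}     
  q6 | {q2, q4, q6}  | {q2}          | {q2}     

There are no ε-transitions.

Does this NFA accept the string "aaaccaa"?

Start in {q1}.
Read 'a': q1→{q3, q5}; now {q3, q5}.
Read 'a': q3→{q4}, q5→{q1, q2, q5}; now {q1, q2, q4, q5}.
Read 'a': q1→{q3, q5}, q2→{q3, q4, q5}, q4→{q4}, q5→{q1, q2, q5}; now {q1, q2, q3, q4, q5}.
Read 'c': q1→∅, q2→{q3, q5}, q3→{q5}, q4→∅, q5→{q5}; now {q3, q5}.
Read 'c': q3→{q5}, q5→{q5}; now {q5}.
Read 'a': q5→{q1, q2, q5}; now {q1, q2, q5}.
Read 'a': q1→{q3, q5}, q2→{q3, q4, q5}, q5→{q1, q2, q5}; now {q1, q2, q3, q4, q5}.
The final set {q1, q2, q3, q4, q5} contains the accepting state q2.

Yes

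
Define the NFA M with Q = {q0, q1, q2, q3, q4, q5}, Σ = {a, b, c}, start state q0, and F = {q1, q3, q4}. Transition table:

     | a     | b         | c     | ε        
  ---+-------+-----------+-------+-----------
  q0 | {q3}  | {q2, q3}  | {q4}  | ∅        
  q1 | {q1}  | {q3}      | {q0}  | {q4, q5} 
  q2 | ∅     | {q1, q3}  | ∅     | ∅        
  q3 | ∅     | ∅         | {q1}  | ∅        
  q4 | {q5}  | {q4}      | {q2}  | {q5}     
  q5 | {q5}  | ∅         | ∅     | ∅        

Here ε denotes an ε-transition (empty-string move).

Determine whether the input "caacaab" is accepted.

No

Start in {q0}.
Read 'c': {q0} → {q4, q5}.
Read 'a': {q4, q5} → {q5}.
Read 'a': {q5} → {q5}.
Read 'c': {q5} → ∅.
The set is empty and remains empty for the remaining 3 symbols.
The final set ∅ contains no accepting state.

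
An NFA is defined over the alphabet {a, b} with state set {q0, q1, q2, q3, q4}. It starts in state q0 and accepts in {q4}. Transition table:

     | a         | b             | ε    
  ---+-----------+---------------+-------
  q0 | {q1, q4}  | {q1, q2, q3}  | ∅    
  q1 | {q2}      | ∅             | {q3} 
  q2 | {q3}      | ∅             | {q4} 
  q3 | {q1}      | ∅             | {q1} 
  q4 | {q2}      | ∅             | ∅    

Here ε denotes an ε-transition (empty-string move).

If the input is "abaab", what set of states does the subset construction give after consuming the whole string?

∅

Start in {q0}.
Read 'a': q0→{q1, q4}; union {q1, q4}; ε-closure = {q1, q3, q4}.
Read 'b': q1→∅, q3→∅, q4→∅; now ∅.
The set is empty and remains empty for the remaining 3 symbols.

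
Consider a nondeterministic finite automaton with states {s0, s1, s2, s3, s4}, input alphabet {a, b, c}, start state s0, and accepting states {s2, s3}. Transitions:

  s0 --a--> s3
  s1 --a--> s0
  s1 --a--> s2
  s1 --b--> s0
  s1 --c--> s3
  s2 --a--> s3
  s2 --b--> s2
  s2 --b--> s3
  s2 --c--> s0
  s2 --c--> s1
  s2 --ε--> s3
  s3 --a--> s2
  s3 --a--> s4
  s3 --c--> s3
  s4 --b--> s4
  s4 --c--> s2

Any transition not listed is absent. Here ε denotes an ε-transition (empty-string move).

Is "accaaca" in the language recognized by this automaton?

Start in {s0}.
Read 'a': {s0} → {s3}.
Read 'c': {s3} → {s3}.
Read 'c': {s3} → {s3}.
Read 'a': {s3} → {s2, s3, s4}.
Read 'a': {s2, s3, s4} → {s2, s3, s4}.
Read 'c': {s2, s3, s4} → {s0, s1, s2, s3}.
Read 'a': {s0, s1, s2, s3} → {s0, s2, s3, s4}.
The final set {s0, s2, s3, s4} contains the accepting states s2, s3.

Yes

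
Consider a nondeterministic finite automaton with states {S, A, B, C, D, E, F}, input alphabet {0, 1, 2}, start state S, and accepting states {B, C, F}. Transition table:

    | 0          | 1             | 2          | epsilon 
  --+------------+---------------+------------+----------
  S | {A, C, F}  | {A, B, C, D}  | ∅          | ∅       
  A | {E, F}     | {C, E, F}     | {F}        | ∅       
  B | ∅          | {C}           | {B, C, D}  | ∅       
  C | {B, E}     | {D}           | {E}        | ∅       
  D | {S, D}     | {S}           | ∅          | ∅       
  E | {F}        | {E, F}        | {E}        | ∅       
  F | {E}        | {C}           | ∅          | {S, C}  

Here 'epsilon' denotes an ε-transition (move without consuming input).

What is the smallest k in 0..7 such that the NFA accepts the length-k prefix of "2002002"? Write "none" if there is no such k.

none

Start in {S}.
Read '2': S→∅; now ∅.
The set is empty and remains empty for the remaining 6 symbols.
No reachable set along the way intersects F.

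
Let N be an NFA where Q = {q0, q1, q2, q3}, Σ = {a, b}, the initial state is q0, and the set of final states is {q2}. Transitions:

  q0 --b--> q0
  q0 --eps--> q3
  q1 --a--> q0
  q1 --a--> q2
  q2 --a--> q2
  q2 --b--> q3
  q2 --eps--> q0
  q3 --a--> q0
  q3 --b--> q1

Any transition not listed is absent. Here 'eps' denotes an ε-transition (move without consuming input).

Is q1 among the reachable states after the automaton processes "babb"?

Yes

Start: ε-closure({q0}) = {q0, q3}.
Read 'b': q0→{q0}, q3→{q1}; union {q0, q1}; ε-closure = {q0, q1, q3}.
Read 'a': q0→∅, q1→{q0, q2}, q3→{q0}; union {q0, q2}; ε-closure = {q0, q2, q3}.
Read 'b': q0→{q0}, q2→{q3}, q3→{q1}; now {q0, q1, q3}.
Read 'b': q0→{q0}, q1→∅, q3→{q1}; union {q0, q1}; ε-closure = {q0, q1, q3}.
State q1 is in {q0, q1, q3}.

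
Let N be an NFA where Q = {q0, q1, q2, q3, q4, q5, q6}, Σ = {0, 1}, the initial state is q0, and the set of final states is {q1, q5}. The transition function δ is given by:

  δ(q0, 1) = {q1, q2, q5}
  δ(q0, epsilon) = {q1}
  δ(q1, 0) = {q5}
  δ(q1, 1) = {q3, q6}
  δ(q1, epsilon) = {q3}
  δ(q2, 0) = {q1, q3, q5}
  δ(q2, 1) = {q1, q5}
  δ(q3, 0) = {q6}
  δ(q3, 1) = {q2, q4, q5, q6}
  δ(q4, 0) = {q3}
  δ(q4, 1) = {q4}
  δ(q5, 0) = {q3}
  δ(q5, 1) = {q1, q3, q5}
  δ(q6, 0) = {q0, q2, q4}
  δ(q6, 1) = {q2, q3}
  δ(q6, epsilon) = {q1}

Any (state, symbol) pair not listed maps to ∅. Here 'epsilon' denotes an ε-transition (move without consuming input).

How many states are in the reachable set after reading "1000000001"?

Start: ε-closure({q0}) = {q0, q1, q3}.
Read '1': {q0, q1, q3} → {q1, q2, q3, q4, q5, q6}.
Read '0': {q1, q2, q3, q4, q5, q6} → {q0, q1, q2, q3, q4, q5, q6}.
Read '0': {q0, q1, q2, q3, q4, q5, q6} → {q0, q1, q2, q3, q4, q5, q6}.
Read '0': {q0, q1, q2, q3, q4, q5, q6} → {q0, q1, q2, q3, q4, q5, q6}.
Read '0': {q0, q1, q2, q3, q4, q5, q6} → {q0, q1, q2, q3, q4, q5, q6}.
Read '0': {q0, q1, q2, q3, q4, q5, q6} → {q0, q1, q2, q3, q4, q5, q6}.
Read '0': {q0, q1, q2, q3, q4, q5, q6} → {q0, q1, q2, q3, q4, q5, q6}.
Read '0': {q0, q1, q2, q3, q4, q5, q6} → {q0, q1, q2, q3, q4, q5, q6}.
Read '0': {q0, q1, q2, q3, q4, q5, q6} → {q0, q1, q2, q3, q4, q5, q6}.
Read '1': {q0, q1, q2, q3, q4, q5, q6} → {q1, q2, q3, q4, q5, q6}.
That set has 6 states.

6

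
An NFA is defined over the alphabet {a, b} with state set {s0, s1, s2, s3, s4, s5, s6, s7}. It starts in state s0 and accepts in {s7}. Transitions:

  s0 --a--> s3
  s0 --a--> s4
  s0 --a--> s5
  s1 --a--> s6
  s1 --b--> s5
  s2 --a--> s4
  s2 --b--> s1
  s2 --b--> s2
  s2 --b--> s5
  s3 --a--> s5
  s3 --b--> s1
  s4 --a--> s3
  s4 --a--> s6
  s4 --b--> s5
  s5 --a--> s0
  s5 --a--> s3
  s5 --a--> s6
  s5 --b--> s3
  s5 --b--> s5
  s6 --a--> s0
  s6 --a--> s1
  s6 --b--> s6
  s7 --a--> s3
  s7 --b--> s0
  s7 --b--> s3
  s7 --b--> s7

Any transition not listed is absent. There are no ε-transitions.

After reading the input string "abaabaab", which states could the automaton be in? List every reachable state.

Start in {s0}.
Read 'a': s0→{s3, s4, s5}; now {s3, s4, s5}.
Read 'b': s3→{s1}, s4→{s5}, s5→{s3, s5}; now {s1, s3, s5}.
Read 'a': s1→{s6}, s3→{s5}, s5→{s0, s3, s6}; now {s0, s3, s5, s6}.
Read 'a': s0→{s3, s4, s5}, s3→{s5}, s5→{s0, s3, s6}, s6→{s0, s1}; now {s0, s1, s3, s4, s5, s6}.
Read 'b': s0→∅, s1→{s5}, s3→{s1}, s4→{s5}, s5→{s3, s5}, s6→{s6}; now {s1, s3, s5, s6}.
Read 'a': s1→{s6}, s3→{s5}, s5→{s0, s3, s6}, s6→{s0, s1}; now {s0, s1, s3, s5, s6}.
Read 'a': s0→{s3, s4, s5}, s1→{s6}, s3→{s5}, s5→{s0, s3, s6}, s6→{s0, s1}; now {s0, s1, s3, s4, s5, s6}.
Read 'b': s0→∅, s1→{s5}, s3→{s1}, s4→{s5}, s5→{s3, s5}, s6→{s6}; now {s1, s3, s5, s6}.

{s1, s3, s5, s6}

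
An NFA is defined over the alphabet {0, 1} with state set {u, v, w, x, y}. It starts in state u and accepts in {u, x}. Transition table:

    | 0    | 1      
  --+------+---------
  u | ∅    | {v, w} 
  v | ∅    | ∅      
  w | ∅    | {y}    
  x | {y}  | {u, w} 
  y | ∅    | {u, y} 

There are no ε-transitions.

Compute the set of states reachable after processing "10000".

∅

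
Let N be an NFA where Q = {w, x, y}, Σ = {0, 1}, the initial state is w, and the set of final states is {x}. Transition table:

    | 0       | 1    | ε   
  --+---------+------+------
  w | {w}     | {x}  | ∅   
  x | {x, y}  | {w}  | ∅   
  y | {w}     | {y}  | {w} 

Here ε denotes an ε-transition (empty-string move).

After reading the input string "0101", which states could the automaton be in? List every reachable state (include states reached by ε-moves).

Start in {w}.
Read '0': w→{w}; now {w}.
Read '1': w→{x}; now {x}.
Read '0': x→{x, y}; union {x, y}; ε-closure = {w, x, y}.
Read '1': w→{x}, x→{w}, y→{y}; now {w, x, y}.

{w, x, y}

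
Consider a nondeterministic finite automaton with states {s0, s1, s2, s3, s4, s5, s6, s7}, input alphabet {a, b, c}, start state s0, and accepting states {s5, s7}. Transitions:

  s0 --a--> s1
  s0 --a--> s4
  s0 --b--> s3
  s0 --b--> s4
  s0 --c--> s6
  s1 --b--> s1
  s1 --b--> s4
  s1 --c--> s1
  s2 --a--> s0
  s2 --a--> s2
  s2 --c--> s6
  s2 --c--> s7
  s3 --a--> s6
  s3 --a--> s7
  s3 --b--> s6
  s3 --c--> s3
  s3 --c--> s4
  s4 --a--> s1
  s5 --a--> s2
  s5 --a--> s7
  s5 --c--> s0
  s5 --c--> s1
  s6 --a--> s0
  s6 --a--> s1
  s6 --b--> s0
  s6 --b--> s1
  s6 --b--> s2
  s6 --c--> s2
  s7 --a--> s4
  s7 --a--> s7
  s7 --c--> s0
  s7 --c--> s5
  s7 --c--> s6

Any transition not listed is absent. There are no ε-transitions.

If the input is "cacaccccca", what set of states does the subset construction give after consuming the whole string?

{s0, s1, s2, s4, s7}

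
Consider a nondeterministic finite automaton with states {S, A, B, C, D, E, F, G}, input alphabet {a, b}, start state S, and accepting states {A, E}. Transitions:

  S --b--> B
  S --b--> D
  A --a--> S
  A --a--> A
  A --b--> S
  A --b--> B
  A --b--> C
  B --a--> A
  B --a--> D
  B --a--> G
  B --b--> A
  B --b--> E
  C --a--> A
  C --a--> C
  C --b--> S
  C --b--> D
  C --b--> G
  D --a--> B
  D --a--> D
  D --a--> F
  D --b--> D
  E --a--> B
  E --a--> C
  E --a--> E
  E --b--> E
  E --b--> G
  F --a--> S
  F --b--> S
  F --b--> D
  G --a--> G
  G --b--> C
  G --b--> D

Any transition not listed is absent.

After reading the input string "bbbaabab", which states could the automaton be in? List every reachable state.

{S, A, B, C, D, E, G}

Start in {S}.
Read 'b': {S} → {B, D}.
Read 'b': {B, D} → {A, D, E}.
Read 'b': {A, D, E} → {S, B, C, D, E, G}.
Read 'a': {S, B, C, D, E, G} → {A, B, C, D, E, F, G}.
Read 'a': {A, B, C, D, E, F, G} → {S, A, B, C, D, E, F, G}.
Read 'b': {S, A, B, C, D, E, F, G} → {S, A, B, C, D, E, G}.
Read 'a': {S, A, B, C, D, E, G} → {S, A, B, C, D, E, F, G}.
Read 'b': {S, A, B, C, D, E, F, G} → {S, A, B, C, D, E, G}.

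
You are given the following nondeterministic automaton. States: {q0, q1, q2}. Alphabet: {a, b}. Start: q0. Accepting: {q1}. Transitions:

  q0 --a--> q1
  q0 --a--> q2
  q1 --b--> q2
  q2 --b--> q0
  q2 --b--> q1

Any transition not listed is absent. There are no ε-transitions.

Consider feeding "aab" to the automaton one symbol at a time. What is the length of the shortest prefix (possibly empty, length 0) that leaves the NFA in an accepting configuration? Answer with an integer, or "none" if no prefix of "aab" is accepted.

1

Start in {q0}.
Read 'a': q0→{q1, q2}; now {q1, q2}.
None of the earlier sets intersect F, but {q1, q2} does.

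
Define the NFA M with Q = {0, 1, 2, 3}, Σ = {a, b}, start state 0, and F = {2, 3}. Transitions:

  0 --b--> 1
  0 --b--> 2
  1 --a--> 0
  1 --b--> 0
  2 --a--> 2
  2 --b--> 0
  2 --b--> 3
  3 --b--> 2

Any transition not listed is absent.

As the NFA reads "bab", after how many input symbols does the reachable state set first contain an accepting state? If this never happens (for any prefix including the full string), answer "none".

1

Start in {0}.
Read 'b': {0} → {1, 2}.
None of the earlier sets intersect F, but {1, 2} does.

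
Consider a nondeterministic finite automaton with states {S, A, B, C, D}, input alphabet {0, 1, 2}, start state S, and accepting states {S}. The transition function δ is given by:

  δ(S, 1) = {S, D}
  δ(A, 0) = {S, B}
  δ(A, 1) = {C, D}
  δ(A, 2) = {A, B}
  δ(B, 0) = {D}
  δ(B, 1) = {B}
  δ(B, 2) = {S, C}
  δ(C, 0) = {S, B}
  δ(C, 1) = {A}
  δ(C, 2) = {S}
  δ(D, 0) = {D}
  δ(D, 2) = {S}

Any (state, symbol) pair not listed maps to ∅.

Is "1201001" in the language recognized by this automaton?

No

Start in {S}.
Read '1': S→{S, D}; now {S, D}.
Read '2': S→∅, D→{S}; now {S}.
Read '0': S→∅; now ∅.
The set is empty and remains empty for the remaining 4 symbols.
The final set ∅ contains no accepting state.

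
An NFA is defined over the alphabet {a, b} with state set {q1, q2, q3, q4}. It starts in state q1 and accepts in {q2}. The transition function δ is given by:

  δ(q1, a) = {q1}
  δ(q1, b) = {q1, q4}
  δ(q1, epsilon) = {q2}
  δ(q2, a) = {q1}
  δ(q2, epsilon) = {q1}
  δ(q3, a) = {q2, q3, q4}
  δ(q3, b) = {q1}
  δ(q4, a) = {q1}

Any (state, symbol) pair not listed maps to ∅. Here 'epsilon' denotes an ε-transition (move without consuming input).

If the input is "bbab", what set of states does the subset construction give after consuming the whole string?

Start: ε-closure({q1}) = {q1, q2}.
Read 'b': {q1, q2} → {q1, q2, q4}.
Read 'b': {q1, q2, q4} → {q1, q2, q4}.
Read 'a': {q1, q2, q4} → {q1, q2}.
Read 'b': {q1, q2} → {q1, q2, q4}.

{q1, q2, q4}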